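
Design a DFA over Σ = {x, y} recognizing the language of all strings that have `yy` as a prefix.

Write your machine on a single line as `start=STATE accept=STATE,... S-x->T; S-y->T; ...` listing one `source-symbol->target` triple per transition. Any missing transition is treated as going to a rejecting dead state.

start=q0; accept=q2; q0-x->q3; q0-y->q1; q1-x->q3; q1-y->q2; q2-x->q2; q2-y->q2; q3-x->q3; q3-y->q3

Check the first 2 symbols one by one: q0 through q1 record how many have matched `yy` so far; any wrong symbol goes to the dead state q3. After all 2 match we enter the accepting sink q2.
With 4 states:
        x   y  
>  q0   q3  q1 
   q1   q3  q2 
 * q2   q2  q2 
   q3   q3  q3 
(> = start, * = accepting)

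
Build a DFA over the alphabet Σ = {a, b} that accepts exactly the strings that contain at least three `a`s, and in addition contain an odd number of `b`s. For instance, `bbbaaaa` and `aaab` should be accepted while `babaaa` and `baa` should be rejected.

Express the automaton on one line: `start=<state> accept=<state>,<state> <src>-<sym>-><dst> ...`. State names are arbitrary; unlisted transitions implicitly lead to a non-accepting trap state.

Build one automaton per condition and run them in lockstep. One (5 states) tracks the count of `a`s, saturating at 4; the other (2 states) tracks the count of `b`s modulo 2. Each combined state is a pair, one component from each; accept when both components accept. Equivalent product states are then merged.
        a   b  
>  q0   q1  q2 
   q1   q3  q4 
   q2   q4  q0 
   q3   q5  q6 
   q4   q6  q1 
   q5   q5  q7 
   q6   q7  q3 
 * q7   q7  q5 
(> = start, * = accepting)

start=q0 accept=q7 q0-a->q1 q0-b->q2 q1-a->q3 q1-b->q4 q2-a->q4 q2-b->q0 q3-a->q5 q3-b->q6 q4-a->q6 q4-b->q1 q5-a->q5 q5-b->q7 q6-a->q7 q6-b->q3 q7-a->q7 q7-b->q5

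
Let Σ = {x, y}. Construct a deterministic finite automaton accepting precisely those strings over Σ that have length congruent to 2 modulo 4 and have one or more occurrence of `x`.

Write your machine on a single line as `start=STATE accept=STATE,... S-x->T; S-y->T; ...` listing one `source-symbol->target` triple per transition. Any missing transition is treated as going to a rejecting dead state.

start=A; accept=D; A-x->B; A-y->C; B-x->D; B-y->D; C-x->D; C-y->E; D-x->F; D-y->F; E-x->F; E-y->G; F-x->H; F-y->H; G-x->H; G-y->A; H-x->B; H-y->B

Run two small machines in parallel and take their product. One (4 states) tracks the input length modulo 4; the other (3 states) tracks the count of `x`s, saturating at 2. Each combined state is a pair, one component from each; accept when both components accept. Minimizing collapses redundant product states.
With 8 states:
       x  y 
>  A   B  C 
   B   D  D 
   C   D  E 
 * D   F  F 
   E   F  G 
   F   H  H 
   G   H  A 
   H   B  B 
(> = start, * = accepting)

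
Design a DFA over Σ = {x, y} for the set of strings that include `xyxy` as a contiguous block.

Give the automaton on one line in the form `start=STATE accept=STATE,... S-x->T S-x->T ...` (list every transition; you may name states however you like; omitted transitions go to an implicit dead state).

States A..D record the length of the longest prefix of `xyxy` that matches the current input suffix. Reaching E means `xyxy` has been seen, and we stay there forever. Accept from E.
5 states suffice.
       x  y 
>  A   B  A 
   B   B  C 
   C   D  A 
   D   B  E 
 * E   E  E 
(> = start, * = accepting)

start=A accept=E A-x->B A-y->A B-x->B B-y->C C-x->D C-y->A D-x->B D-y->E E-x->E E-y->E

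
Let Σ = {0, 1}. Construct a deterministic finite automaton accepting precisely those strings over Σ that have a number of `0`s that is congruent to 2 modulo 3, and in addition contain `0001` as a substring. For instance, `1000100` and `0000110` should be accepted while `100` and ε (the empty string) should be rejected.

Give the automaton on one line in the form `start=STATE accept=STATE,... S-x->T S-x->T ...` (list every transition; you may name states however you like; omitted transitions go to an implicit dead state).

Run two small machines in parallel and take their product. One (3 states) tracks the count of `0`s modulo 3; the other (5 states) tracks whether and how much of `0001` has been seen. Each combined state is a pair, one component from each; accept when both components accept.
A 15-state machine:
       0  1 
>  A   B  A 
   B   C  D 
   C   E  F 
   D   G  D 
   E   H  I 
   F   J  F 
   G   K  F 
   H   L  M 
   I   M  I 
   J   N  A 
   K   H  A 
   L   E  O 
   M   O  M 
   N   L  D 
 * O   I  O 
(> = start, * = accepting)

start=A accept=O A-0->B A-1->A B-0->C B-1->D C-0->E C-1->F D-0->G D-1->D E-0->H E-1->I F-0->J F-1->F G-0->K G-1->F H-0->L H-1->M I-0->M I-1->I J-0->N J-1->A K-0->H K-1->A L-0->E L-1->O M-0->O M-1->M N-0->L N-1->D O-0->I O-1->O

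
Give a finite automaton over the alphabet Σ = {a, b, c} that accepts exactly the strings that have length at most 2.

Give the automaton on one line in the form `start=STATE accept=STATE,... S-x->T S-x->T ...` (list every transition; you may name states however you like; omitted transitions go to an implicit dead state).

Count input length up to 3: every symbol moves from S0 toward S3, which means 'more than 2' and absorbs. Accept from {S0, S1, S2}.
        a   b   c  
>* S0   S1  S1  S1 
 * S1   S2  S2  S2 
 * S2   S3  S3  S3 
   S3   S3  S3  S3 
(> = start, * = accepting)

start=S0 accept=S0,S1,S2 S0-a->S1 S0-b->S1 S0-c->S1 S1-a->S2 S1-b->S2 S1-c->S2 S2-a->S3 S2-b->S3 S2-c->S3 S3-a->S3 S3-b->S3 S3-c->S3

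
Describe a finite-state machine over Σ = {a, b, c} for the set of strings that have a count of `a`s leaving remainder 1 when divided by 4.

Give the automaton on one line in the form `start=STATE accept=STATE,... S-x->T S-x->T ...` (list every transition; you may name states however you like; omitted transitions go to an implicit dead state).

The only thing that matters is how many `a`s have appeared, reduced mod 4. Use one state per residue: S0 for 0, …, S3 for 3. Reading `a` moves to the next residue; anything else stays put. S1 is accepting.
With 4 states:
        a   b   c  
>  S0   S1  S0  S0 
 * S1   S2  S1  S1 
   S2   S3  S2  S2 
   S3   S0  S3  S3 
(> = start, * = accepting)

start=S0 accept=S1 S0-a->S1 S0-b->S0 S0-c->S0 S1-a->S2 S1-b->S1 S1-c->S1 S2-a->S3 S2-b->S2 S2-c->S2 S3-a->S0 S3-b->S3 S3-c->S3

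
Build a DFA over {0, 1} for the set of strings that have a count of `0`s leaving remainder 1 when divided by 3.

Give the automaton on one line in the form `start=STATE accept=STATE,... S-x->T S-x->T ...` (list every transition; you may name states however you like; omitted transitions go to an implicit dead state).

start=S0 accept=S1 S0-0->S1 S0-1->S0 S1-0->S2 S1-1->S1 S2-0->S0 S2-1->S2

The only thing that matters is how many `0`s have appeared, reduced mod 3. Use one state per residue: S0 for 0, …, S2 for 2. Reading `0` moves to the next residue; anything else stays put. S1 is accepting.
A 3-state machine:
        0   1  
>  S0   S1  S0 
 * S1   S2  S1 
   S2   S0  S2 
(> = start, * = accepting)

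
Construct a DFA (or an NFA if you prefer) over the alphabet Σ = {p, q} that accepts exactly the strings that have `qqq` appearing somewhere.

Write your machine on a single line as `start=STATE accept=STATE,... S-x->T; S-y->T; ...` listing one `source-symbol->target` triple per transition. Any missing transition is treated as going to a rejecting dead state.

Track how much of `qqq` has been matched so far: state S0 is no progress, S3 is the absorbing accept state reached once `qqq` has occurred. Intermediate states record partial matches; on a mismatch, fall back to the longest reusable overlap.
        p   q  
>  S0   S0  S1 
   S1   S0  S2 
   S2   S0  S3 
 * S3   S3  S3 
(> = start, * = accepting)

start=S0; accept=S3; S0-p->S0; S0-q->S1; S1-p->S0; S1-q->S2; S2-p->S0; S2-q->S3; S3-p->S3; S3-q->S3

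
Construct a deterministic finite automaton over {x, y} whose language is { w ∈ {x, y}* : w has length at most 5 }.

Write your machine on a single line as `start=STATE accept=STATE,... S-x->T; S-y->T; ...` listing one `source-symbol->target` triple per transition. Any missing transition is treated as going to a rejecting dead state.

Count input length up to 6: every symbol moves from q0 toward q6, which means 'more than 5' and absorbs. Accept from {q0, q1, q2, q3, q4, q5}.
A 7-state machine:
        x   y  
>* q0   q1  q1 
 * q1   q2  q2 
 * q2   q3  q3 
 * q3   q4  q4 
 * q4   q5  q5 
 * q5   q6  q6 
   q6   q6  q6 
(> = start, * = accepting)

start=q0; accept=q0,q1,q2,q3,q4,q5; q0-x->q1; q0-y->q1; q1-x->q2; q1-y->q2; q2-x->q3; q2-y->q3; q3-x->q4; q3-y->q4; q4-x->q5; q4-y->q5; q5-x->q6; q5-y->q6; q6-x->q6; q6-y->q6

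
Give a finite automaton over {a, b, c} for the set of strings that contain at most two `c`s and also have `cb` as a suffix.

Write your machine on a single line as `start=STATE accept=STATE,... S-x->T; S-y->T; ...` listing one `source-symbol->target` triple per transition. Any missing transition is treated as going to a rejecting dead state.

start=q0; accept=q3,q6; q0-a->q0; q0-b->q0; q0-c->q1; q1-a->q2; q1-b->q3; q1-c->q4; q2-a->q2; q2-b->q2; q2-c->q4; q3-a->q2; q3-b->q2; q3-c->q4; q4-a->q5; q4-b->q6; q4-c->q5; q5-a->q5; q5-b->q5; q5-c->q5; q6-a->q5; q6-b->q5; q6-c->q5

Handle the two conditions separately and then intersect. The first has 4 states tracking the count of `c`s, saturating at 3; the second has 3 states tracking how much of the suffix `cb` has currently been matched. A product state is a pair (one from each), accepting exactly when both do. Equivalent product states are then merged.
7 states suffice.
        a   b   c  
>  q0   q0  q0  q1 
   q1   q2  q3  q4 
   q2   q2  q2  q4 
 * q3   q2  q2  q4 
   q4   q5  q6  q5 
   q5   q5  q5  q5 
 * q6   q5  q5  q5 
(> = start, * = accepting)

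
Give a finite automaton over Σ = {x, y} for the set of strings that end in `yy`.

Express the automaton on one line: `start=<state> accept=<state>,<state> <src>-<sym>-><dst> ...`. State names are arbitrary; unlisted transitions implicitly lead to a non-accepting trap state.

start=q0 accept=q2 q0-x->q0 q0-y->q1 q1-x->q0 q1-y->q2 q2-x->q0 q2-y->q2

Let each state record the length of the longest suffix of the input read so far that is also a prefix of `yy`. q1 means the last symbol is `y`; q2 means the last 2 symbols are `yy`. Accept only at q2, where the string currently ends in `yy`.
With 3 states:
        x   y  
>  q0   q0  q1 
   q1   q0  q2 
 * q2   q0  q2 
(> = start, * = accepting)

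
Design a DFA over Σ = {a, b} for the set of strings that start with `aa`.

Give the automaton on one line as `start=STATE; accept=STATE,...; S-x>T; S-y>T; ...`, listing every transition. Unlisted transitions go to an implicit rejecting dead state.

Check the first 2 symbols one by one: s0 through s1 record how many have matched `aa` so far; any wrong symbol goes to the dead state s3. After all 2 match we enter the accepting sink s2.
        a   b  
>  s0   s1  s3 
   s1   s2  s3 
 * s2   s2  s2 
   s3   s3  s3 
(> = start, * = accepting)

start=s0; accept=s2; s0-a>s1; s0-b>s3; s1-a>s2; s1-b>s3; s2-a>s2; s2-b>s2; s3-a>s3; s3-b>s3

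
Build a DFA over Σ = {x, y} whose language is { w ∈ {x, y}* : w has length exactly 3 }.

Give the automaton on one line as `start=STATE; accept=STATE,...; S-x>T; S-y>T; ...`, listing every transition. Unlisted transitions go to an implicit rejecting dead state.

Count input length up to 4: every symbol moves from A toward E, which means 'more than 3' and absorbs. Accept from {D}.
A 5-state machine:
       x  y 
>  A   B  B 
   B   C  C 
   C   D  D 
 * D   E  E 
   E   E  E 
(> = start, * = accepting)

start=A; accept=D; A-x>B; A-y>B; B-x>C; B-y>C; C-x>D; C-y>D; D-x>E; D-y>E; E-x>E; E-y>E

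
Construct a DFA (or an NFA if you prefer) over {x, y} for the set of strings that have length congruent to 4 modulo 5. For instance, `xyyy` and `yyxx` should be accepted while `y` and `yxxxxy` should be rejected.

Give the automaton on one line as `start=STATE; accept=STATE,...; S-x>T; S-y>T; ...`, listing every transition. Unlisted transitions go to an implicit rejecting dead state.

Count input length modulo 5: every symbol advances one step around the cycle A → B → C → D → E → A. Accept at E.
A 5-state machine:
       x  y 
>  A   B  B 
   B   C  C 
   C   D  D 
   D   E  E 
 * E   A  A 
(> = start, * = accepting)

start=A; accept=E; A-x>B; A-y>B; B-x>C; B-y>C; C-x>D; C-y>D; D-x>E; D-y>E; E-x>A; E-y>A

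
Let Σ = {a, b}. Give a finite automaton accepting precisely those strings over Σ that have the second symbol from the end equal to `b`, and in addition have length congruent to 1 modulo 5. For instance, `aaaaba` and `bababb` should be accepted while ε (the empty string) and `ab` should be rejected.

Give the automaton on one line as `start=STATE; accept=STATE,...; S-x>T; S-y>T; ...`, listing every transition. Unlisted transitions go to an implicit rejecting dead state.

start=q0; accept=q6; q0-a>q1; q0-b>q1; q1-a>q2; q1-b>q2; q2-a>q3; q2-b>q3; q3-a>q4; q3-b>q4; q4-a>q0; q4-b>q5; q5-a>q6; q5-b>q6; q6-a>q2; q6-b>q2

Build one automaton per condition and run them in lockstep. The first has 7 states tracking the last 2 symbols read; the second has 5 states tracking the input length modulo 5. A product state is a pair (one from each), accepting exactly when both do. After merging equivalent states the machine shrinks.
A 7-state machine:
        a   b  
>  q0   q1  q1 
   q1   q2  q2 
   q2   q3  q3 
   q3   q4  q4 
   q4   q0  q5 
   q5   q6  q6 
 * q6   q2  q2 
(> = start, * = accepting)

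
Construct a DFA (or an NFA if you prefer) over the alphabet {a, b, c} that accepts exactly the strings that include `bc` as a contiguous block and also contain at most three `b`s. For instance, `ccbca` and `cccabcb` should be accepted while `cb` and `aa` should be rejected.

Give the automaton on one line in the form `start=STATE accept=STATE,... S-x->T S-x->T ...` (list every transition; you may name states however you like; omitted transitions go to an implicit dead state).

Run two small machines in parallel and take their product. One (3 states) tracks whether and how much of `bc` has been seen; the other (5 states) tracks the count of `b`s, saturating at 4. Each combined state is a pair, one component from each; accept when both components accept. Minimizing collapses redundant product states.
        a   b   c  
>  S0   S0  S1  S0 
   S1   S2  S3  S4 
   S2   S2  S3  S2 
   S3   S5  S6  S7 
 * S4   S4  S7  S4 
   S5   S5  S6  S5 
   S6   S8  S8  S9 
 * S7   S7  S9  S7 
   S8   S8  S8  S8 
 * S9   S9  S8  S9 
(> = start, * = accepting)

start=S0 accept=S4,S7,S9 S0-a->S0 S0-b->S1 S0-c->S0 S1-a->S2 S1-b->S3 S1-c->S4 S2-a->S2 S2-b->S3 S2-c->S2 S3-a->S5 S3-b->S6 S3-c->S7 S4-a->S4 S4-b->S7 S4-c->S4 S5-a->S5 S5-b->S6 S5-c->S5 S6-a->S8 S6-b->S8 S6-c->S9 S7-a->S7 S7-b->S9 S7-c->S7 S8-a->S8 S8-b->S8 S8-c->S8 S9-a->S9 S9-b->S8 S9-c->S9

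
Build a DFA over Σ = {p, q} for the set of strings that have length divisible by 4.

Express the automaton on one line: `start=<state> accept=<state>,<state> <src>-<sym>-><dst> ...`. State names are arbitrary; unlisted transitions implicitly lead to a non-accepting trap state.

Count input length modulo 4: every symbol advances one step around the cycle s0 → s1 → s2 → s3 → s0. Accept at s0.
A 4-state machine:
        p   q  
>* s0   s1  s1 
   s1   s2  s2 
   s2   s3  s3 
   s3   s0  s0 
(> = start, * = accepting)

start=s0 accept=s0 s0-p->s1 s0-q->s1 s1-p->s2 s1-q->s2 s2-p->s3 s2-q->s3 s3-p->s0 s3-q->s0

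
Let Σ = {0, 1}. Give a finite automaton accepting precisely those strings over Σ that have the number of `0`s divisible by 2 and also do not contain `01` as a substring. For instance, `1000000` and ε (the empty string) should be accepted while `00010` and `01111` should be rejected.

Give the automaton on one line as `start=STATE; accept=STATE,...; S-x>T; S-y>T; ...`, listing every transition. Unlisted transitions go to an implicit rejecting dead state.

start=s0; accept=s0,s2; s0-0>s1; s0-1>s0; s1-0>s2; s1-1>s3; s2-0>s1; s2-1>s4; s3-0>s4; s3-1>s3; s4-0>s3; s4-1>s4

Handle the two conditions separately and then intersect. One (2 states) tracks the count of `0`s modulo 2; the other (3 states) tracks partial matches of the forbidden pattern `01`. Each combined state is a pair, one component from each; accept when both components accept.
5 states suffice.
        0   1  
>* s0   s1  s0 
   s1   s2  s3 
 * s2   s1  s4 
   s3   s4  s3 
   s4   s3  s4 
(> = start, * = accepting)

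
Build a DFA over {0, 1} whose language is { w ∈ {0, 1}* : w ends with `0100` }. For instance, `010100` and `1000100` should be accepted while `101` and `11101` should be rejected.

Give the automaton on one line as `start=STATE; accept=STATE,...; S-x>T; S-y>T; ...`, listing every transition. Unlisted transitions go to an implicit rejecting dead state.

Remember how much of `0100` the current input suffix matches. State q0 means no match yet; q1 means the last symbol is `0`; q2 means the last 2 symbols are `01`; q3 means the last 3 symbols are `010`; q4 means the last 4 symbols are `0100`. Only q4 accepts. On a mismatch, fall back to the longest proper suffix that is still a prefix of `0100`.
A 5-state machine:
        0   1  
>  q0   q1  q0 
   q1   q1  q2 
   q2   q3  q0 
   q3   q4  q2 
 * q4   q1  q2 
(> = start, * = accepting)

start=q0; accept=q4; q0-0>q1; q0-1>q0; q1-0>q1; q1-1>q2; q2-0>q3; q2-1>q0; q3-0>q4; q3-1>q2; q4-0>q1; q4-1>q2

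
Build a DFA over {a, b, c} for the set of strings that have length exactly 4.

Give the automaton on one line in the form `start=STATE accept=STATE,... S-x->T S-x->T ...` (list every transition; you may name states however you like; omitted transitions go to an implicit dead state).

start=q0 accept=q4 q0-a->q1 q0-b->q1 q0-c->q1 q1-a->q2 q1-b->q2 q1-c->q2 q2-a->q3 q2-b->q3 q2-c->q3 q3-a->q4 q3-b->q4 q3-c->q4 q4-a->q5 q4-b->q5 q4-c->q5 q5-a->q5 q5-b->q5 q5-c->q5

We only need to distinguish lengths 0, 1, …, 4, and '>4'. Chain q0 → q1 → q2 → q3 → q4 → q5 on every symbol, with q5 looping. Accepting states: {q4}.
With 6 states:
        a   b   c  
>  q0   q1  q1  q1 
   q1   q2  q2  q2 
   q2   q3  q3  q3 
   q3   q4  q4  q4 
 * q4   q5  q5  q5 
   q5   q5  q5  q5 
(> = start, * = accepting)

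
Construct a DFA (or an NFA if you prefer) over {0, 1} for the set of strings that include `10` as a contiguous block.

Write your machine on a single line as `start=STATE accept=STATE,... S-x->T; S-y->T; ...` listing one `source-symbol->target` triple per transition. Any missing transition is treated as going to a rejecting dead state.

States S0..S1 record the length of the longest prefix of `10` that matches the current input suffix. Reaching S2 means `10` has been seen, and we stay there forever. Accept from S2.
A 3-state machine:
        0   1  
>  S0   S0  S1 
   S1   S2  S1 
 * S2   S2  S2 
(> = start, * = accepting)

start=S0; accept=S2; S0-0->S0; S0-1->S1; S1-0->S2; S1-1->S1; S2-0->S2; S2-1->S2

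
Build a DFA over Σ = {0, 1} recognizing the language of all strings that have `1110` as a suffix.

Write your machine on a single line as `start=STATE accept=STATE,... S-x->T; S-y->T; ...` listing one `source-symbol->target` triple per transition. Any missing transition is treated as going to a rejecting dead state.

Let each state record the length of the longest suffix of the input read so far that is also a prefix of `1110`. q1 means the last symbol is `1`; q2 means the last 2 symbols are `11`; q3 means the last 3 symbols are `111`; q4 means the last 4 symbols are `1110`. Accept only at q4, where the string currently ends in `1110`.
With 5 states:
        0   1  
>  q0   q0  q1 
   q1   q0  q2 
   q2   q0  q3 
   q3   q4  q3 
 * q4   q0  q1 
(> = start, * = accepting)

start=q0; accept=q4; q0-0->q0; q0-1->q1; q1-0->q0; q1-1->q2; q2-0->q0; q2-1->q3; q3-0->q4; q3-1->q3; q4-0->q0; q4-1->q1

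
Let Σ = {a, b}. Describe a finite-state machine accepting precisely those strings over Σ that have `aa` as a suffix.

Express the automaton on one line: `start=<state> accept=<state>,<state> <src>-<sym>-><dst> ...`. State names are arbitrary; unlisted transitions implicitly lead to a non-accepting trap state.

Let each state record the length of the longest suffix of the input read so far that is also a prefix of `aa`. S1 means the last symbol is `a`; S2 means the last 2 symbols are `aa`. Accept only at S2, where the string currently ends in `aa`.
With 3 states:
        a   b  
>  S0   S1  S0 
   S1   S2  S0 
 * S2   S2  S0 
(> = start, * = accepting)

start=S0 accept=S2 S0-a->S1 S0-b->S0 S1-a->S2 S1-b->S0 S2-a->S2 S2-b->S0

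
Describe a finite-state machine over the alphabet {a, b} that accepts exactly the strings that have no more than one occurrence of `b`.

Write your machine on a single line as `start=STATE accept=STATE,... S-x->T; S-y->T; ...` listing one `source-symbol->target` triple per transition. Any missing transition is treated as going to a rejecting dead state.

start=q0; accept=q0,q1; q0-a->q0; q0-b->q1; q1-a->q1; q1-b->q2; q2-a->q2; q2-b->q2

Only the number of `b`s matters, and only up to 2. Make a chain q0 → q1 → q2 advanced by each `b` (with q2 absorbing); every other symbol self-loops. The accepting set is {q0, q1}.
With 3 states:
        a   b  
>* q0   q0  q1 
 * q1   q1  q2 
   q2   q2  q2 
(> = start, * = accepting)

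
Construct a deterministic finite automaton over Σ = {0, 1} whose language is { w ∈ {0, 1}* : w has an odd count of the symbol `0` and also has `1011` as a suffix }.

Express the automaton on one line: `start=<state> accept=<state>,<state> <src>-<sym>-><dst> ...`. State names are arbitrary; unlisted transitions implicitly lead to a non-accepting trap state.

Run two small machines in parallel and take their product. The first has 2 states tracking the count of `0`s modulo 2; the second has 5 states tracking how much of the suffix `1011` has currently been matched. A product state is a pair (one from each), accepting exactly when both do.
With 10 states:
        0   1  
>  S0   S1  S2 
   S1   S0  S3 
   S2   S4  S2 
   S3   S5  S3 
   S4   S0  S6 
   S5   S1  S7 
   S6   S5  S8 
   S7   S4  S9 
 * S8   S5  S3 
   S9   S4  S2 
(> = start, * = accepting)

start=S0 accept=S8 S0-0->S1 S0-1->S2 S1-0->S0 S1-1->S3 S2-0->S4 S2-1->S2 S3-0->S5 S3-1->S3 S4-0->S0 S4-1->S6 S5-0->S1 S5-1->S7 S6-0->S5 S6-1->S8 S7-0->S4 S7-1->S9 S8-0->S5 S8-1->S3 S9-0->S4 S9-1->S2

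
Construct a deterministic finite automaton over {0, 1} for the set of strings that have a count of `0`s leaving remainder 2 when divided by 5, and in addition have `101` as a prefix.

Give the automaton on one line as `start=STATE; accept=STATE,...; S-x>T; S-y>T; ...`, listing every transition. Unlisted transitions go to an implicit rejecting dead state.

start=A; accept=F; A-0>B; A-1>C; B-0>B; B-1>B; C-0>D; C-1>B; D-0>B; D-1>E; E-0>F; E-1>E; F-0>G; F-1>F; G-0>H; G-1>G; H-0>I; H-1>H; I-0>E; I-1>I

Handle the two conditions separately and then intersect. The first has 5 states tracking the count of `0`s modulo 5; the second has 5 states tracking whether the input so far still matches the prefix `101`. A product state is a pair (one from each), accepting exactly when both do. Minimizing collapses redundant product states.
       0  1 
>  A   B  C 
   B   B  B 
   C   D  B 
   D   B  E 
   E   F  E 
 * F   G  F 
   G   H  G 
   H   I  H 
   I   E  I 
(> = start, * = accepting)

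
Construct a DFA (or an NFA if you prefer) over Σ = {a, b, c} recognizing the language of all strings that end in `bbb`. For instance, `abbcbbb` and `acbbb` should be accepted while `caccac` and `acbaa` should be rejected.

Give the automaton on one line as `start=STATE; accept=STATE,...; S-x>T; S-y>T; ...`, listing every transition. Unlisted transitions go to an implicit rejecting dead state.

Let each state record the length of the longest suffix of the input read so far that is also a prefix of `bbb`. s1 means the last symbol is `b`; s2 means the last 2 symbols are `bb`; s3 means the last 3 symbols are `bbb`. Accept only at s3, where the string currently ends in `bbb`.
        a   b   c  
>  s0   s0  s1  s0 
   s1   s0  s2  s0 
   s2   s0  s3  s0 
 * s3   s0  s3  s0 
(> = start, * = accepting)

start=s0; accept=s3; s0-a>s0; s0-b>s1; s0-c>s0; s1-a>s0; s1-b>s2; s1-c>s0; s2-a>s0; s2-b>s3; s2-c>s0; s3-a>s0; s3-b>s3; s3-c>s0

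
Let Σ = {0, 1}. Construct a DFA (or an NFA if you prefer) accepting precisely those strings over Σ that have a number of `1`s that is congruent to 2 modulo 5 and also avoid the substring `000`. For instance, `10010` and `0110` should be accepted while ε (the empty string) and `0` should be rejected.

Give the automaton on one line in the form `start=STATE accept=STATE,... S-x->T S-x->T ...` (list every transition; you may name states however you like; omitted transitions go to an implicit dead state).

Run two small machines in parallel and take their product. One (5 states) tracks the count of `1`s modulo 5; the other (4 states) tracks partial matches of the forbidden pattern `000`. Each combined state is a pair, one component from each; accept when both components accept. After merging equivalent states the machine shrinks.
16 states suffice.
          0    1  
>  q0     q1   q2 
   q1     q3   q2 
   q2     q4   q5 
   q3     q6   q2 
   q4     q7   q5 
 * q5     q8   q9 
   q6     q6   q6 
   q7     q6   q5 
 * q8    q10   q9 
   q9    q11  q12 
 * q10    q6   q9 
   q11   q13  q12 
   q12   q14   q0 
   q13    q6  q12 
   q14   q15   q0 
   q15    q6   q0 
(> = start, * = accepting)

start=q0 accept=q5,q8,q10 q0-0->q1 q0-1->q2 q1-0->q3 q1-1->q2 q2-0->q4 q2-1->q5 q3-0->q6 q3-1->q2 q4-0->q7 q4-1->q5 q5-0->q8 q5-1->q9 q6-0->q6 q6-1->q6 q7-0->q6 q7-1->q5 q8-0->q10 q8-1->q9 q9-0->q11 q9-1->q12 q10-0->q6 q10-1->q9 q11-0->q13 q11-1->q12 q12-0->q14 q12-1->q0 q13-0->q6 q13-1->q12 q14-0->q15 q14-1->q0 q15-0->q6 q15-1->q0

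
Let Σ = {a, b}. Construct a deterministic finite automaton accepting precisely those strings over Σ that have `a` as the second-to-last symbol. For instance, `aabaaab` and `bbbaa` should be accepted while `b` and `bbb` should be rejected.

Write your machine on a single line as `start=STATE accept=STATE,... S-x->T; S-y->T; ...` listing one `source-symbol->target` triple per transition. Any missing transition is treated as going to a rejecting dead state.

A DFA must remember the last 2 symbols (since which symbol is second-to-last isn't known until the input ends). Use one state per possible window of the last ≤2 symbols; accept from those whose window starts with `a`.
7 states suffice.
        a   b  
>  S0   S1  S2 
   S1   S3  S4 
   S2   S5  S6 
 * S3   S3  S4 
 * S4   S5  S6 
   S5   S3  S4 
   S6   S5  S6 
(> = start, * = accepting)

start=S0; accept=S3,S4; S0-a->S1; S0-b->S2; S1-a->S3; S1-b->S4; S2-a->S5; S2-b->S6; S3-a->S3; S3-b->S4; S4-a->S5; S4-b->S6; S5-a->S3; S5-b->S4; S6-a->S5; S6-b->S6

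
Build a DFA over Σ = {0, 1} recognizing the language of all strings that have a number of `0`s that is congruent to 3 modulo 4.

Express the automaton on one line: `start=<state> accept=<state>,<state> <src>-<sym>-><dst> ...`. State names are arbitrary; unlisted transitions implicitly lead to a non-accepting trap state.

The only thing that matters is how many `0`s have appeared, reduced mod 4. Use one state per residue: q0 for 0, …, q3 for 3. Reading `0` moves to the next residue; anything else stays put. q3 is accepting.
4 states suffice.
        0   1  
>  q0   q1  q0 
   q1   q2  q1 
   q2   q3  q2 
 * q3   q0  q3 
(> = start, * = accepting)

start=q0 accept=q3 q0-0->q1 q0-1->q0 q1-0->q2 q1-1->q1 q2-0->q3 q2-1->q2 q3-0->q0 q3-1->q3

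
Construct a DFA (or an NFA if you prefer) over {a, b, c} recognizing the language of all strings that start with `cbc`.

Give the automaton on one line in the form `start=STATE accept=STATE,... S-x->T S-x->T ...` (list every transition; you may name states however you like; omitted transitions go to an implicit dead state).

start=S0 accept=S3 S0-a->S4 S0-b->S4 S0-c->S1 S1-a->S4 S1-b->S2 S1-c->S4 S2-a->S4 S2-b->S4 S2-c->S3 S3-a->S3 S3-b->S3 S3-c->S3 S4-a->S4 S4-b->S4 S4-c->S4

Walk along `cbc` while the input agrees: from S0 take `c` to S1, and so on. Any deviation drops to the rejecting sink S4. Once S3 is reached the prefix is confirmed and every continuation is accepted.
5 states suffice.
        a   b   c  
>  S0   S4  S4  S1 
   S1   S4  S2  S4 
   S2   S4  S4  S3 
 * S3   S3  S3  S3 
   S4   S4  S4  S4 
(> = start, * = accepting)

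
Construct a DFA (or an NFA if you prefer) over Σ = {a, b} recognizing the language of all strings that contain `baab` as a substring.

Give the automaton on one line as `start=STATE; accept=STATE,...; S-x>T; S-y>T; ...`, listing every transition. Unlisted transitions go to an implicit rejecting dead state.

States s0..s3 record the length of the longest prefix of `baab` that matches the current input suffix. Reaching s4 means `baab` has been seen, and we stay there forever. Accept from s4.
        a   b  
>  s0   s0  s1 
   s1   s2  s1 
   s2   s3  s1 
   s3   s0  s4 
 * s4   s4  s4 
(> = start, * = accepting)

start=s0; accept=s4; s0-a>s0; s0-b>s1; s1-a>s2; s1-b>s1; s2-a>s3; s2-b>s1; s3-a>s0; s3-b>s4; s4-a>s4; s4-b>s4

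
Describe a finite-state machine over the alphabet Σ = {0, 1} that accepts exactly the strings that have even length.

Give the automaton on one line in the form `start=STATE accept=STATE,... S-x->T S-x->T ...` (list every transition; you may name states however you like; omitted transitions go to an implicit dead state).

Only the length mod 2 matters, so use a 2-cycle: from any state, every input symbol moves to the next state, wrapping q1 back to q0. Mark q0 accepting.
        0   1  
>* q0   q1  q1 
   q1   q0  q0 
(> = start, * = accepting)

start=q0 accept=q0 q0-0->q1 q0-1->q1 q1-0->q0 q1-1->q0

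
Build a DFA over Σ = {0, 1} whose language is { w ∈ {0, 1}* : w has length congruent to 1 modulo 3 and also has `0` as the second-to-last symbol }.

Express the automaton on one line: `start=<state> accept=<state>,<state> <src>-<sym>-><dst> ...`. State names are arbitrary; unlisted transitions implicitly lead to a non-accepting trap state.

Build one automaton per condition and run them in lockstep. One (3 states) tracks the input length modulo 3; the other (7 states) tracks the last 2 symbols read. Each combined state is a pair, one component from each; accept when both components accept. Minimizing collapses redundant product states.
5 states suffice.
        0   1  
>  S0   S1  S1 
   S1   S2  S2 
   S2   S3  S0 
   S3   S4  S4 
 * S4   S2  S2 
(> = start, * = accepting)

start=S0 accept=S4 S0-0->S1 S0-1->S1 S1-0->S2 S1-1->S2 S2-0->S3 S2-1->S0 S3-0->S4 S3-1->S4 S4-0->S2 S4-1->S2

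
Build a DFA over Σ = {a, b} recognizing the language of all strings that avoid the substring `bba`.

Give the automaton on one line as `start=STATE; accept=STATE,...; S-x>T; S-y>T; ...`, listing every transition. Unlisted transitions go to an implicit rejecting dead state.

start=s0; accept=s0,s1,s2; s0-a>s0; s0-b>s1; s1-a>s0; s1-b>s2; s2-a>s3; s2-b>s2; s3-a>s3; s3-b>s3

This is the complement of 'contains `bba`'. Use the same substring-matching states — s0 through s3 holding how much of `bba` has just been matched — but flip the accepting set: everything except the trap s3 accepts.
4 states suffice.
        a   b  
>* s0   s0  s1 
 * s1   s0  s2 
 * s2   s3  s2 
   s3   s3  s3 
(> = start, * = accepting)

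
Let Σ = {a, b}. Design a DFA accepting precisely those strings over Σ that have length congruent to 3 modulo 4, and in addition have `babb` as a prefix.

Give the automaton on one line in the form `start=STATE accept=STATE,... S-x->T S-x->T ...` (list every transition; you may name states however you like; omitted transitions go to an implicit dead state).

Build one automaton per condition and run them in lockstep. The first has 4 states tracking the input length modulo 4; the second has 6 states tracking whether the input so far still matches the prefix `babb`. A product state is a pair (one from each), accepting exactly when both do.
          a    b  
>  q0     q1   q2 
   q1     q3   q3 
   q2     q4   q3 
   q3     q5   q5 
   q4     q5   q6 
   q5     q7   q7 
   q6     q7   q8 
   q7     q1   q1 
   q8     q9   q9 
   q9    q10  q10 
   q10   q11  q11 
 * q11    q8   q8 
(> = start, * = accepting)

start=q0 accept=q11 q0-a->q1 q0-b->q2 q1-a->q3 q1-b->q3 q2-a->q4 q2-b->q3 q3-a->q5 q3-b->q5 q4-a->q5 q4-b->q6 q5-a->q7 q5-b->q7 q6-a->q7 q6-b->q8 q7-a->q1 q7-b->q1 q8-a->q9 q8-b->q9 q9-a->q10 q9-b->q10 q10-a->q11 q10-b->q11 q11-a->q8 q11-b->q8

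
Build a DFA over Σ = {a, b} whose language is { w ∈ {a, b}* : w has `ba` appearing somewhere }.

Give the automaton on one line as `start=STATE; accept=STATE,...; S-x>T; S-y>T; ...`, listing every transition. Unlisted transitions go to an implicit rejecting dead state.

States S0..S1 record the length of the longest prefix of `ba` that matches the current input suffix. Reaching S2 means `ba` has been seen, and we stay there forever. Accept from S2.
A 3-state machine:
        a   b  
>  S0   S0  S1 
   S1   S2  S1 
 * S2   S2  S2 
(> = start, * = accepting)

start=S0; accept=S2; S0-a>S0; S0-b>S1; S1-a>S2; S1-b>S1; S2-a>S2; S2-b>S2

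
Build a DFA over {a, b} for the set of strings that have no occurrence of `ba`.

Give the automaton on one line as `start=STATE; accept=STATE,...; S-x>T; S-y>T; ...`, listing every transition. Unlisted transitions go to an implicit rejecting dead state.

Track partial matches of the forbidden pattern `ba`. State q2 is a dead state reached once `ba` has occurred; every other state accepts. q0 means no part of `ba` is currently matched.
With 3 states:
        a   b  
>* q0   q0  q1 
 * q1   q2  q1 
   q2   q2  q2 
(> = start, * = accepting)

start=q0; accept=q0,q1; q0-a>q0; q0-b>q1; q1-a>q2; q1-b>q1; q2-a>q2; q2-b>q2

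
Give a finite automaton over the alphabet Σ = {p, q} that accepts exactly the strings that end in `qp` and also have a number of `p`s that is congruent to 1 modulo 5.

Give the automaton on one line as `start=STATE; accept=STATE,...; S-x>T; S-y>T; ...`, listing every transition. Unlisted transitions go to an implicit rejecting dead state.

Run two small machines in parallel and take their product. The first has 3 states tracking how much of the suffix `qp` has currently been matched; the second has 5 states tracking the count of `p`s modulo 5. A product state is a pair (one from each), accepting exactly when both do. Minimizing collapses redundant product states.
With 7 states:
       p  q 
>  A   B  C 
   B   D  B 
   C   E  C 
   D   F  D 
 * E   D  B 
   F   G  F 
   G   A  G 
(> = start, * = accepting)

start=A; accept=E; A-p>B; A-q>C; B-p>D; B-q>B; C-p>E; C-q>C; D-p>F; D-q>D; E-p>D; E-q>B; F-p>G; F-q>F; G-p>A; G-q>G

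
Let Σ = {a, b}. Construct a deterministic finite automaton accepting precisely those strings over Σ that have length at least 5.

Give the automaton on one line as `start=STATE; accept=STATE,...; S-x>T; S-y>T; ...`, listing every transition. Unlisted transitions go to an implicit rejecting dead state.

We only need to distinguish lengths 0, 1, …, 5, and '>5'. Chain S0 → S1 → S2 → S3 → S4 → S5 → S6 on every symbol, with S6 looping. Accepting states: {S5, S6}.
7 states suffice.
        a   b  
>  S0   S1  S1 
   S1   S2  S2 
   S2   S3  S3 
   S3   S4  S4 
   S4   S5  S5 
 * S5   S6  S6 
 * S6   S6  S6 
(> = start, * = accepting)

start=S0; accept=S5,S6; S0-a>S1; S0-b>S1; S1-a>S2; S1-b>S2; S2-a>S3; S2-b>S3; S3-a>S4; S3-b>S4; S4-a>S5; S4-b>S5; S5-a>S6; S5-b>S6; S6-a>S6; S6-b>S6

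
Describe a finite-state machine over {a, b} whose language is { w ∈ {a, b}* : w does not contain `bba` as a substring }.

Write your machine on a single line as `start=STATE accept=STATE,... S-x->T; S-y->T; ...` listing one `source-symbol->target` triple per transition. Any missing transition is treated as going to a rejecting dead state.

start=s0; accept=s0,s1,s2; s0-a->s0; s0-b->s1; s1-a->s0; s1-b->s2; s2-a->s3; s2-b->s2; s3-a->s3; s3-b->s3

This is the complement of 'contains `bba`'. Use the same substring-matching states — s0 through s3 holding how much of `bba` has just been matched — but flip the accepting set: everything except the trap s3 accepts.
A 4-state machine:
        a   b  
>* s0   s0  s1 
 * s1   s0  s2 
 * s2   s3  s2 
   s3   s3  s3 
(> = start, * = accepting)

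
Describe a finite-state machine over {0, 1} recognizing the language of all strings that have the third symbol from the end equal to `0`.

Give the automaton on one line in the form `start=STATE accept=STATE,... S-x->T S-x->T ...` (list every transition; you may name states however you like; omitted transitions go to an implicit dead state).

start=q0 accept=q7,q8,q9,q10 q0-0->q1 q0-1->q2 q1-0->q3 q1-1->q4 q2-0->q5 q2-1->q6 q3-0->q7 q3-1->q8 q4-0->q9 q4-1->q10 q5-0->q11 q5-1->q12 q6-0->q13 q6-1->q14 q7-0->q7 q7-1->q8 q8-0->q9 q8-1->q10 q9-0->q11 q9-1->q12 q10-0->q13 q10-1->q14 q11-0->q7 q11-1->q8 q12-0->q9 q12-1->q10 q13-0->q11 q13-1->q12 q14-0->q13 q14-1->q14

A DFA must remember the last 3 symbols (since which symbol is third-to-last isn't known until the input ends). Use one state per possible window of the last ≤3 symbols; accept from those whose window starts with `0`.
15 states suffice.
          0    1  
>  q0     q1   q2 
   q1     q3   q4 
   q2     q5   q6 
   q3     q7   q8 
   q4     q9  q10 
   q5    q11  q12 
   q6    q13  q14 
 * q7     q7   q8 
 * q8     q9  q10 
 * q9    q11  q12 
 * q10   q13  q14 
   q11    q7   q8 
   q12    q9  q10 
   q13   q11  q12 
   q14   q13  q14 
(> = start, * = accepting)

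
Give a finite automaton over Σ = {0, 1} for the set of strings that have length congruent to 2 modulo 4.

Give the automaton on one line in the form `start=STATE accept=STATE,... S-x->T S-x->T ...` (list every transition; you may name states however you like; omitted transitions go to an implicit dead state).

Count input length modulo 4: every symbol advances one step around the cycle q0 → q1 → q2 → q3 → q0. Accept at q2.
        0   1  
>  q0   q1  q1 
   q1   q2  q2 
 * q2   q3  q3 
   q3   q0  q0 
(> = start, * = accepting)

start=q0 accept=q2 q0-0->q1 q0-1->q1 q1-0->q2 q1-1->q2 q2-0->q3 q2-1->q3 q3-0->q0 q3-1->q0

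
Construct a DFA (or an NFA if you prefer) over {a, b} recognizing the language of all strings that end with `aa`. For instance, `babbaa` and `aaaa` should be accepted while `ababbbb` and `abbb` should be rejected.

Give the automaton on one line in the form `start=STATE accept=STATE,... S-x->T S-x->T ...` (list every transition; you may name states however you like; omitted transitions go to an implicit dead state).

start=q0 accept=q2 q0-a->q1 q0-b->q0 q1-a->q2 q1-b->q0 q2-a->q2 q2-b->q0

Remember how much of `aa` the current input suffix matches. State q0 means no match yet; q1 means the last symbol is `a`; q2 means the last 2 symbols are `aa`. Only q2 accepts. On a mismatch, fall back to the longest proper suffix that is still a prefix of `aa`.
3 states suffice.
        a   b  
>  q0   q1  q0 
   q1   q2  q0 
 * q2   q2  q0 
(> = start, * = accepting)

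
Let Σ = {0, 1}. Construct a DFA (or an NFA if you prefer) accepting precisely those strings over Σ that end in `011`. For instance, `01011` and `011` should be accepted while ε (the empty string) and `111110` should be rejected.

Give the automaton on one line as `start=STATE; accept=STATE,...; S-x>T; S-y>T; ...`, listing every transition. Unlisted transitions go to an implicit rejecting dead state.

Let each state record the length of the longest suffix of the input read so far that is also a prefix of `011`. S1 means the last symbol is `0`; S2 means the last 2 symbols are `01`; S3 means the last 3 symbols are `011`. Accept only at S3, where the string currently ends in `011`.
With 4 states:
        0   1  
>  S0   S1  S0 
   S1   S1  S2 
   S2   S1  S3 
 * S3   S1  S0 
(> = start, * = accepting)

start=S0; accept=S3; S0-0>S1; S0-1>S0; S1-0>S1; S1-1>S2; S2-0>S1; S2-1>S3; S3-0>S1; S3-1>S0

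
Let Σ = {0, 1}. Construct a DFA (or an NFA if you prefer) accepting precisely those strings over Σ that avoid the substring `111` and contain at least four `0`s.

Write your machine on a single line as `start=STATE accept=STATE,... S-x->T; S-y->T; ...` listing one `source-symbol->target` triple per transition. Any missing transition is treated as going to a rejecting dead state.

Handle the two conditions separately and then intersect. One (4 states) tracks partial matches of the forbidden pattern `111`; the other (6 states) tracks the count of `0`s, saturating at 5. Each combined state is a pair, one component from each; accept when both components accept. Minimizing collapses redundant product states.
A 16-state machine:
          0    1  
>  s0     s1   s2 
   s1     s3   s4 
   s2     s1   s5 
   s3     s6   s7 
   s4     s3   s8 
   s5     s1   s9 
   s6    s10  s11 
   s7     s6  s12 
   s8     s3   s9 
   s9     s9   s9 
 * s10   s10  s13 
   s11   s10  s14 
   s12    s6   s9 
 * s13   s10  s15 
   s14   s10   s9 
 * s15   s10   s9 
(> = start, * = accepting)

start=s0; accept=s10,s13,s15; s0-0->s1; s0-1->s2; s1-0->s3; s1-1->s4; s2-0->s1; s2-1->s5; s3-0->s6; s3-1->s7; s4-0->s3; s4-1->s8; s5-0->s1; s5-1->s9; s6-0->s10; s6-1->s11; s7-0->s6; s7-1->s12; s8-0->s3; s8-1->s9; s9-0->s9; s9-1->s9; s10-0->s10; s10-1->s13; s11-0->s10; s11-1->s14; s12-0->s6; s12-1->s9; s13-0->s10; s13-1->s15; s14-0->s10; s14-1->s9; s15-0->s10; s15-1->s9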